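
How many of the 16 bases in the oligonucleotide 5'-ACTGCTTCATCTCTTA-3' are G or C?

6

Base counts: C=5, T=7, G=1, A=3
Total G or C: 1 + 5 = 6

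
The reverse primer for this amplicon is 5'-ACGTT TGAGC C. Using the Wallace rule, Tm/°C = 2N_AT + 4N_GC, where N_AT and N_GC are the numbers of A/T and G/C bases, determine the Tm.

34°C

T=3, C=3, A=2, G=3
A+T = 5, G+C = 6
Tm = 4·6 + 2·5 = 24 + 10 = 34°C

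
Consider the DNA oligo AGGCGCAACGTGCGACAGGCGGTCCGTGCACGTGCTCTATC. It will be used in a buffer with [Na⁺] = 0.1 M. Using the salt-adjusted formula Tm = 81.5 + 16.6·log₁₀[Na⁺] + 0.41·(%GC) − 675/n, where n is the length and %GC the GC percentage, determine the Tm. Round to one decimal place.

Length n = 41. Counting bases: T=7, G=14, C=13, A=7
G+C = 27, so %GC = 27/41 × 100 = 65.854%
Salt term: 16.6 × (-1) = -16.6
GC term: 0.41 × 65.854 = 27; length term: −675/41 = −16.463
Tm = 81.5 + (-16.6) + 27 − 16.463 = 75.437 → 75.4°C

75.4°C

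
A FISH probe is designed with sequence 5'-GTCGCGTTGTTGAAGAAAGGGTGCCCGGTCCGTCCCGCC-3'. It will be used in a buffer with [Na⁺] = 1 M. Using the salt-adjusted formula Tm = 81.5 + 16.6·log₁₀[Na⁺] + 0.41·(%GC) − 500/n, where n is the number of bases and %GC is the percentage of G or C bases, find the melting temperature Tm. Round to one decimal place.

96.0°C

Length n = 39. Scanning the sequence gives A=5, T=8, G=14, C=12.
G+C = 26, so %GC = 26/39 × 100 = 66.667%
Salt term: 16.6 × (0) = 0
GC term: 0.41 × 66.667 = 27.333; length term: −500/39 = −12.821
Tm = 81.5 + (0) + 27.333 − 12.821 = 96.012 → 96.0°C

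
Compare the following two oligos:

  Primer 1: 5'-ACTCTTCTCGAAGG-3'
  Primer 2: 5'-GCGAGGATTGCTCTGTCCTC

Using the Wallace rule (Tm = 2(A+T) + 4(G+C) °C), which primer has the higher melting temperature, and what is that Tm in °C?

Primer 2, 64°C

Primer 1: A+T=7, G+C=7 → Tm = 2(7)+4(7) = 42°C
Primer 2: A+T=8, G+C=12 → Tm = 2(8)+4(12) = 64°C
42°C vs 64°C → primer 2 is higher.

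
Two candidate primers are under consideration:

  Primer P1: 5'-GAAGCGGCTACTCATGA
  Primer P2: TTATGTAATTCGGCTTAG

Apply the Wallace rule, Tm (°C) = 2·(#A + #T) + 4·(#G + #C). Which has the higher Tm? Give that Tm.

Primer P1, 52°C

Primer P1: A+T=8, G+C=9 → Tm = 2(8)+4(9) = 52°C
Primer P2: A+T=12, G+C=6 → Tm = 2(12)+4(6) = 48°C
52°C vs 48°C → primer P1 is higher.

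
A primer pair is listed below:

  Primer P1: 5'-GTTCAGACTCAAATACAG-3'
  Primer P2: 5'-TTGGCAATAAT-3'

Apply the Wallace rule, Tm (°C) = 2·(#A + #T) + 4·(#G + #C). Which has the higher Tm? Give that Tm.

Primer P1, 50°C

Primer P1: A+T=11, G+C=7 → Tm = 2(11)+4(7) = 50°C
Primer P2: A+T=8, G+C=3 → Tm = 2(8)+4(3) = 28°C
50°C vs 28°C → primer P1 is higher.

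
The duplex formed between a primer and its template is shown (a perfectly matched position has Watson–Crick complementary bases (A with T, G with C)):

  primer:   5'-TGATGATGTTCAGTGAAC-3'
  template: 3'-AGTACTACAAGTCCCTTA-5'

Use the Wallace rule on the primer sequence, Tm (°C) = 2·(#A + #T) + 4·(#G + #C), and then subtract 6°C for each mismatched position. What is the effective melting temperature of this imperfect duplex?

32°C

Primer base counts: A=5, T=6, G=5, C=2 → A+T=11, G+C=7
Perfect-match Tm = 2(11) + 4(7) = 22 + 28 = 50°C
Mismatches (positions where the bases are not complementary): 3 (at positions 2, 14, 18)
Effective Tm = 50 − 3×6 = 50 − 18 = 32°C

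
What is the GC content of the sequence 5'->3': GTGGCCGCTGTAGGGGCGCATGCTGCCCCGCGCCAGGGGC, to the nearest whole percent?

A=3, G=18, T=5, C=14
G+C = 18 + 14 = 32 out of 40 bases
%GC = 32/40 × 100 = 80% ≈ 80%

80%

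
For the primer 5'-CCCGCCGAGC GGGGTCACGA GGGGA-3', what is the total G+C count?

Counting bases: T=1, C=8, A=4, G=12
Total G or C: 12 + 8 = 20

20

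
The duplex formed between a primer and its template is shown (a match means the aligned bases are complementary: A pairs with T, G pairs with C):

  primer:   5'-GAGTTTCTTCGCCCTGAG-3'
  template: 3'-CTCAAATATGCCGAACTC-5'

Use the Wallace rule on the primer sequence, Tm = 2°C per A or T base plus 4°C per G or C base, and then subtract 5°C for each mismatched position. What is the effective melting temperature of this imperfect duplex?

36°C

Primer base counts: A=2, T=6, G=5, C=5 → A+T=8, G+C=10
Perfect-match Tm = 2(8) + 4(10) = 16 + 40 = 56°C
Mismatches (positions where the bases are not complementary): 4 (at positions 7, 9, 12, 14)
Effective Tm = 56 − 4×5 = 56 − 20 = 36°C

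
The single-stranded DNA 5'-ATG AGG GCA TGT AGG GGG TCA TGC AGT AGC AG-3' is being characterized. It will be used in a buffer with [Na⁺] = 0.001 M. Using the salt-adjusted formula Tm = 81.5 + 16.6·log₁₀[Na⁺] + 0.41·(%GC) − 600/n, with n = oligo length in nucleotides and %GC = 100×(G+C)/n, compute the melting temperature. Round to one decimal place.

36.0°C

Length n = 32. Scanning the sequence gives A=8, T=6, G=14, C=4.
G+C = 18, so %GC = 18/32 × 100 = 56.25%
Salt term: 16.6 × (-3) = -49.8
GC term: 0.41 × 56.25 = 23.062; length term: −600/32 = −18.75
Tm = 81.5 + (-49.8) + 23.062 − 18.75 = 36.012 → 36.0°C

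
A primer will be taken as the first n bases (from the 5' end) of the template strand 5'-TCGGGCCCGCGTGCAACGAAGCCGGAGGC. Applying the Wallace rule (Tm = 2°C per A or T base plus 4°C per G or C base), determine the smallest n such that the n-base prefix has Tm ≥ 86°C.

First 24 bases: TCGGGCCCGCGTGCAACGAAGCCG → Tm = 84°C (< 86°C)
First 25 bases: TCGGGCCCGCGTGCAACGAAGCCGG → Tm = 88°C (≥ 86°C)
Since every base adds ≥2°C, Tm only increases with n, so the threshold is first crossed at n = 25.

n = 25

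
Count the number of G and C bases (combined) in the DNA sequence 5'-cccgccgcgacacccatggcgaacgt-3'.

Scanning the sequence gives G=7, C=12, A=5, T=2.
Total G or C: 7 + 12 = 19

19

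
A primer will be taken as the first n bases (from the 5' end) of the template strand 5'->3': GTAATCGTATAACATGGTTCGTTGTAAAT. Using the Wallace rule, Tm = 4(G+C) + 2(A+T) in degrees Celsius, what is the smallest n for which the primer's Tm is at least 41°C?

First 15 bases: GTAATCGTATAACAT → Tm = 38°C (< 41°C)
First 16 bases: GTAATCGTATAACATG → Tm = 42°C (≥ 41°C)
Since every base adds ≥2°C, Tm only increases with n, so the threshold is first crossed at n = 16.

n = 16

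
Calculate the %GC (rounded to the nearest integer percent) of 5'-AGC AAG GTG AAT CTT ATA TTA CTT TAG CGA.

33%

Scanning the sequence gives A=10, T=10, G=6, C=4.
G+C = 6 + 4 = 10 out of 30 bases
%GC = 10/30 × 100 = 33.33% ≈ 33%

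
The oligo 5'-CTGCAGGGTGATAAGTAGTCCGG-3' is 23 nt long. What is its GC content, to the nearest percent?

57%

Scanning the sequence gives A=5, C=4, T=5, G=9.
G+C = 9 + 4 = 13 out of 23 bases
%GC = 13/23 × 100 = 56.52% ≈ 57%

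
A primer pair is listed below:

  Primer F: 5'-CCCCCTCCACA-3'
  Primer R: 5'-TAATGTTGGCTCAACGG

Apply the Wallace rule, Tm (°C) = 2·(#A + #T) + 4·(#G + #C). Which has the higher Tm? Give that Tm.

Primer R, 50°C

Primer F: A+T=3, G+C=8 → Tm = 2(3)+4(8) = 38°C
Primer R: A+T=9, G+C=8 → Tm = 2(9)+4(8) = 50°C
38°C vs 50°C → primer R is higher.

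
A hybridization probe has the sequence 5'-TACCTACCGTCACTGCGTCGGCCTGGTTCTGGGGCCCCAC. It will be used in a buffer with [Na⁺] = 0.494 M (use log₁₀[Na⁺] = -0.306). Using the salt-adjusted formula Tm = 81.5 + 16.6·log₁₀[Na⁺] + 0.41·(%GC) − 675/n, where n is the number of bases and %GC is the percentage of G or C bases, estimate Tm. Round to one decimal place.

Length n = 40. Scanning the sequence gives G=11, C=16, T=9, A=4.
G+C = 27, so %GC = 27/40 × 100 = 67.5%
Salt term: 16.6 × (-0.306) = -5.08
GC term: 0.41 × 67.5 = 27.675; length term: −675/40 = −16.875
Tm = 81.5 + (-5.08) + 27.675 − 16.875 = 87.22 → 87.2°C

87.2°C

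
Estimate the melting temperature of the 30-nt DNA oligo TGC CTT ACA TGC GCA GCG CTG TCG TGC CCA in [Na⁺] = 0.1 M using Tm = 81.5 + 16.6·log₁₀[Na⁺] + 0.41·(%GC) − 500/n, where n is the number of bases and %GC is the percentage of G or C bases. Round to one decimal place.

Length n = 30. Base counts: A=4, T=7, C=11, G=8
G+C = 19, so %GC = 19/30 × 100 = 63.333%
Salt term: 16.6 × (-1) = -16.6
GC term: 0.41 × 63.333 = 25.967; length term: −500/30 = −16.667
Tm = 81.5 + (-16.6) + 25.967 − 16.667 = 74.2 → 74.2°C

74.2°C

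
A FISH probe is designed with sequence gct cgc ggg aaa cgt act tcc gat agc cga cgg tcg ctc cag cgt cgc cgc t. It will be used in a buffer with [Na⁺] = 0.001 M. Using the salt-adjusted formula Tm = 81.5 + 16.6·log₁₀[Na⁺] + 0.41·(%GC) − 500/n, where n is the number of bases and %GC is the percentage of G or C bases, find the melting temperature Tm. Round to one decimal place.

Length n = 52. Base counts: A=8, T=9, C=19, G=16
G+C = 35, so %GC = 35/52 × 100 = 67.308%
Salt term: 16.6 × (-3) = -49.8
GC term: 0.41 × 67.308 = 27.596; length term: −500/52 = −9.615
Tm = 81.5 + (-49.8) + 27.596 − 9.615 = 49.681 → 49.7°C

49.7°C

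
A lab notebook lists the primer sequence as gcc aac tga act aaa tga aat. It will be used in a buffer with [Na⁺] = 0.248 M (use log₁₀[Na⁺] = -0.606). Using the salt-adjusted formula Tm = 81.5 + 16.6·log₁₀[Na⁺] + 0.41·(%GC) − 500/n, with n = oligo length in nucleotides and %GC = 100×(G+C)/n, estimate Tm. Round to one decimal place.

Length n = 21. Base counts: A=10, G=3, T=4, C=4
G+C = 7, so %GC = 7/21 × 100 = 33.333%
Salt term: 16.6 × (-0.606) = -10.06
GC term: 0.41 × 33.333 = 13.667; length term: −500/21 = −23.81
Tm = 81.5 + (-10.06) + 13.667 − 23.81 = 61.297 → 61.3°C

61.3°C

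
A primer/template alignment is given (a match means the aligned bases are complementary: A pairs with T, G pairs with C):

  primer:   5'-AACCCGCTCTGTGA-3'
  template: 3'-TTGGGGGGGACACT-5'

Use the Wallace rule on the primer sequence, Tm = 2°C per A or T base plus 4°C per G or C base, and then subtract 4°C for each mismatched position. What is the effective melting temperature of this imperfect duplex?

36°C

Primer base counts: A=3, T=3, G=3, C=5 → A+T=6, G+C=8
Perfect-match Tm = 2(6) + 4(8) = 12 + 32 = 44°C
Mismatches (positions where the bases are not complementary): 2 (at positions 6, 8)
Effective Tm = 44 − 2×4 = 44 − 8 = 36°C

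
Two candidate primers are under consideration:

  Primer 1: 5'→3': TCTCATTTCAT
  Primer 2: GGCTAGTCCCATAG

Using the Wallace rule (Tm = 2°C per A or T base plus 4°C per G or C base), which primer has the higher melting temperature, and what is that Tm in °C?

Primer 1: A+T=8, G+C=3 → Tm = 2(8)+4(3) = 28°C
Primer 2: A+T=6, G+C=8 → Tm = 2(6)+4(8) = 44°C
28°C vs 44°C → primer 2 is higher.

Primer 2, 44°C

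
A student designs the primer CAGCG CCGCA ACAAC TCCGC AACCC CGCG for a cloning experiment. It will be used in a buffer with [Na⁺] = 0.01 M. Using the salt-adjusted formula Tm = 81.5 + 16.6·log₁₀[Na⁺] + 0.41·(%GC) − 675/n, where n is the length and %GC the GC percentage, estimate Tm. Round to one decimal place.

54.7°C

Length n = 29. G=6, T=1, C=15, A=7
G+C = 21, so %GC = 21/29 × 100 = 72.414%
Salt term: 16.6 × (-2) = -33.2
GC term: 0.41 × 72.414 = 29.69; length term: −675/29 = −23.276
Tm = 81.5 + (-33.2) + 29.69 − 23.276 = 54.714 → 54.7°C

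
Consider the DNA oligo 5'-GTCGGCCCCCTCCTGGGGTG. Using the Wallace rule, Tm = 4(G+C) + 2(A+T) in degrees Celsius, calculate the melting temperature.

Scanning the sequence gives C=8, G=8, A=0, T=4.
AT pairs contribute 4, GC pairs contribute 16.
Tm = 2×4 + 4×16 = 72°C

72°C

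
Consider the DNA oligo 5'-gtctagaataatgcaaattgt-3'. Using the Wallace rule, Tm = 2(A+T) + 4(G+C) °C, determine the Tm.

54°C

Scanning the sequence gives C=2, G=4, T=7, A=8.
So N_AT = 15 and N_GC = 6.
Tm = 2×15 + 4×6 = 54°C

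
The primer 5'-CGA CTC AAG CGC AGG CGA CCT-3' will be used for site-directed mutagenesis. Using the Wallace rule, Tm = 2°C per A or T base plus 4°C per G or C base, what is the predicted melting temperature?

Scanning the sequence gives A=5, T=2, G=6, C=8.
AT pairs contribute 7, GC pairs contribute 14.
Tm = 2(7) + 4(14) = 14 + 56 = 70°C

70°C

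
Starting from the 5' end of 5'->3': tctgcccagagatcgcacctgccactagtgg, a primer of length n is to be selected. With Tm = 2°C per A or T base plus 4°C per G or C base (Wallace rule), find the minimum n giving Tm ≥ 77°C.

First 23 bases: TCTGCCCAGAGATCGCACCTGCC → Tm = 76°C (< 77°C)
First 24 bases: TCTGCCCAGAGATCGCACCTGCCA → Tm = 78°C (≥ 77°C)
Each additional base adds 2°C (A/T) or 4°C (G/C), so Tm is non-decreasing in n; n = 24 is the first length to reach 77°C.

n = 24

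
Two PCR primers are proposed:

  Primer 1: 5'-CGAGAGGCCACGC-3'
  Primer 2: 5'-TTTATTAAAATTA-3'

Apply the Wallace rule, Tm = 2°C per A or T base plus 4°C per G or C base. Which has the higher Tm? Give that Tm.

Primer 1, 46°C

Primer 1: A+T=3, G+C=10 → Tm = 2(3)+4(10) = 46°C
Primer 2: A+T=13, G+C=0 → Tm = 2(13)+4(0) = 26°C
46°C vs 26°C → primer 1 is higher.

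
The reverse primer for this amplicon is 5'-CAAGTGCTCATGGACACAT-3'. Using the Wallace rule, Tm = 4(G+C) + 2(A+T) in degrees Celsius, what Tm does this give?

Counting bases: T=4, A=6, G=4, C=5
AT pairs contribute 10, GC pairs contribute 9.
Tm = 2(10) + 4(9) = 20 + 36 = 56°C

56°C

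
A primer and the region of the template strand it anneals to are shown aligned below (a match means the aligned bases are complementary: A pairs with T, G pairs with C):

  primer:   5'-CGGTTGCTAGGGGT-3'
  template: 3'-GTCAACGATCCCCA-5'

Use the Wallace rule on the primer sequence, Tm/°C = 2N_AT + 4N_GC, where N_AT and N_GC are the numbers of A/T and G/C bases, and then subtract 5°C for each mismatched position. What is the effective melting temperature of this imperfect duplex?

41°C

Primer base counts: A=1, T=4, G=7, C=2 → A+T=5, G+C=9
Perfect-match Tm = 2(5) + 4(9) = 10 + 36 = 46°C
Mismatches (positions where the bases are not complementary): 1 (at position 2)
Effective Tm = 46 − 1×5 = 46 − 5 = 41°C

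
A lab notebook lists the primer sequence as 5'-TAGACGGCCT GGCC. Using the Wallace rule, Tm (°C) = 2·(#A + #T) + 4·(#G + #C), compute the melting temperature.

48°C

Base counts: G=5, T=2, A=2, C=5
AT pairs contribute 4, GC pairs contribute 10.
Tm = 4·10 + 2·4 = 40 + 8 = 48°C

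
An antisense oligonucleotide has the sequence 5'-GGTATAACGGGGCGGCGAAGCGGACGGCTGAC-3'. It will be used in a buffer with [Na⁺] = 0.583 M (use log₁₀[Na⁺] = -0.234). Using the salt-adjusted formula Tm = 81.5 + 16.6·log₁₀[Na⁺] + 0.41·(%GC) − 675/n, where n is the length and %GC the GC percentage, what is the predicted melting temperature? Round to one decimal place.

84.7°C

Length n = 32. Counting bases: C=7, A=7, T=3, G=15
G+C = 22, so %GC = 22/32 × 100 = 68.75%
Salt term: 16.6 × (-0.234) = -3.884
GC term: 0.41 × 68.75 = 28.188; length term: −675/32 = −21.094
Tm = 81.5 + (-3.884) + 28.188 − 21.094 = 84.71 → 84.7°C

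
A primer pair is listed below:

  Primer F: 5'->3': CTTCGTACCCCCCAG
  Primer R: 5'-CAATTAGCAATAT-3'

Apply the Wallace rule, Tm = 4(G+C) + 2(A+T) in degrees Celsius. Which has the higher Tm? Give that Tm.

Primer F, 50°C

Primer F: A+T=5, G+C=10 → Tm = 2(5)+4(10) = 50°C
Primer R: A+T=10, G+C=3 → Tm = 2(10)+4(3) = 32°C
50°C vs 32°C → primer F is higher.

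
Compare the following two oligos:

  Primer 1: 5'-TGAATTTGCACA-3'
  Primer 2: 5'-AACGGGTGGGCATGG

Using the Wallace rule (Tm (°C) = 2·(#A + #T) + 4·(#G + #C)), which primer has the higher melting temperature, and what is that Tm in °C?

Primer 2, 50°C

Primer 1: A+T=8, G+C=4 → Tm = 2(8)+4(4) = 32°C
Primer 2: A+T=5, G+C=10 → Tm = 2(5)+4(10) = 50°C
32°C vs 50°C → primer 2 is higher.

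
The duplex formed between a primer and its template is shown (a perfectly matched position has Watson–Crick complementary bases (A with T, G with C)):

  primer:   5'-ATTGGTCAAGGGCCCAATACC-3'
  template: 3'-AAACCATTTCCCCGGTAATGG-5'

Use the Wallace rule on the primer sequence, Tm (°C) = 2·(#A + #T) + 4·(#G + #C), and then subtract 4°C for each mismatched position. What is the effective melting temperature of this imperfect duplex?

Primer base counts: A=6, T=4, G=5, C=6 → A+T=10, G+C=11
Perfect-match Tm = 2(10) + 4(11) = 20 + 44 = 64°C
Mismatches (positions where the bases are not complementary): 4 (at positions 1, 7, 13, 17)
Effective Tm = 64 − 4×4 = 64 − 16 = 48°C

48°C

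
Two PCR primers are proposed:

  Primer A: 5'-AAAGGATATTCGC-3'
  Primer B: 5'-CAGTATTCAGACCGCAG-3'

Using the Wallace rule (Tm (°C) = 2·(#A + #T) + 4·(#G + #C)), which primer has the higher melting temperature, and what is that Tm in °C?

Primer B, 52°C

Primer A: A+T=8, G+C=5 → Tm = 2(8)+4(5) = 36°C
Primer B: A+T=8, G+C=9 → Tm = 2(8)+4(9) = 52°C
36°C vs 52°C → primer B is higher.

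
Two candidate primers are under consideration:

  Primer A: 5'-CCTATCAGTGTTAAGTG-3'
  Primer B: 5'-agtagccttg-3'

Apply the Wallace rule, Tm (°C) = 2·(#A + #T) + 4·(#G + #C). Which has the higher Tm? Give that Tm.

Primer A: A+T=10, G+C=7 → Tm = 2(10)+4(7) = 48°C
Primer B: A+T=5, G+C=5 → Tm = 2(5)+4(5) = 30°C
48°C vs 30°C → primer A is higher.

Primer A, 48°C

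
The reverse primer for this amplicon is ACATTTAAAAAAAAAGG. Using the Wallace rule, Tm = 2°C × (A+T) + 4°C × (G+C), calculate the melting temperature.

Scanning the sequence gives T=3, C=1, G=2, A=11.
So N_AT = 14 and N_GC = 3.
Tm = 4·3 + 2·14 = 12 + 28 = 40°C

40°C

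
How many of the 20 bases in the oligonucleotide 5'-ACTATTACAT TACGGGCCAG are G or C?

9

Scanning the sequence gives T=5, C=5, A=6, G=4.
G+C = 4 + 5 = 9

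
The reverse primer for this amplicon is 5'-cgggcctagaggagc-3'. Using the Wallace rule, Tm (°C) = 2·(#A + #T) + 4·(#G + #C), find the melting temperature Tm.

52°C

Scanning the sequence gives C=4, T=1, G=7, A=3.
AT pairs contribute 4, GC pairs contribute 11.
Tm = 2×4 + 4×11 = 52°C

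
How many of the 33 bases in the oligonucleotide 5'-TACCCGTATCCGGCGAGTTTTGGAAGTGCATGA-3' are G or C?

Scanning the sequence gives G=10, T=9, A=7, C=7.
Total G or C: 10 + 7 = 17

17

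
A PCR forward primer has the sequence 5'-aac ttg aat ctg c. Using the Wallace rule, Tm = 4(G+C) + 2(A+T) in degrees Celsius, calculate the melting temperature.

36°C

G=2, A=4, T=4, C=3
A+T = 8, G+C = 5
Tm = 2(8) + 4(5) = 16 + 20 = 36°C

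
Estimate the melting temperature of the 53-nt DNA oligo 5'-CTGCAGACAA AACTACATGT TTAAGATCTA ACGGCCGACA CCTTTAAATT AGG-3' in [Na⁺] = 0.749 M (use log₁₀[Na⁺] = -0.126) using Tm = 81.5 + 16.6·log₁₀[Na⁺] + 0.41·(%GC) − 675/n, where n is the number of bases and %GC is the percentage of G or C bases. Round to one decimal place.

Length n = 53. T=13, A=19, G=9, C=12
G+C = 21, so %GC = 21/53 × 100 = 39.623%
Salt term: 16.6 × (-0.126) = -2.092
GC term: 0.41 × 39.623 = 16.245; length term: −675/53 = −12.736
Tm = 81.5 + (-2.092) + 16.245 − 12.736 = 82.917 → 82.9°C

82.9°C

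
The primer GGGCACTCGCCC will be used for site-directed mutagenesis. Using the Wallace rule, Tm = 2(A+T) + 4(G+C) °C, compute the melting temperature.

A=1, T=1, C=6, G=4
A+T = 2, G+C = 10
Tm = 2(2) + 4(10) = 4 + 40 = 44°C

44°C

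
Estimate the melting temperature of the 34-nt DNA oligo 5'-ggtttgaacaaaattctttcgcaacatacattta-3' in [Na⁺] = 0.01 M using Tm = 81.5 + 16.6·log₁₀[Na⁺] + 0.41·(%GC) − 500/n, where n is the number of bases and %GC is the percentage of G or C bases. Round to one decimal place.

45.7°C

Length n = 34. C=6, G=4, T=12, A=12
G+C = 10, so %GC = 10/34 × 100 = 29.412%
Salt term: 16.6 × (-2) = -33.2
GC term: 0.41 × 29.412 = 12.059; length term: −500/34 = −14.706
Tm = 81.5 + (-33.2) + 12.059 − 14.706 = 45.653 → 45.7°C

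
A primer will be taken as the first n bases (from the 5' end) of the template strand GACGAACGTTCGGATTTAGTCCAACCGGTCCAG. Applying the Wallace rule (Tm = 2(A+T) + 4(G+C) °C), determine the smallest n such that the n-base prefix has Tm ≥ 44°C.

First 13 bases: GACGAACGTTCGG → Tm = 42°C (< 44°C)
First 14 bases: GACGAACGTTCGGA → Tm = 44°C (≥ 44°C)
Since every base adds ≥2°C, Tm only increases with n, so the threshold is first crossed at n = 14.

n = 14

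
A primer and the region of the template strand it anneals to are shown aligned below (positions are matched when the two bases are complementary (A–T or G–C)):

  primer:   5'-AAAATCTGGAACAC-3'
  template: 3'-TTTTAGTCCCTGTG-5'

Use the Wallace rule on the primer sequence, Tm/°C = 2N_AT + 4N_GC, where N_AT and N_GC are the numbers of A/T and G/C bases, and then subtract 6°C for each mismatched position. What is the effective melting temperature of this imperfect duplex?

Primer base counts: A=7, T=2, G=2, C=3 → A+T=9, G+C=5
Perfect-match Tm = 2(9) + 4(5) = 18 + 20 = 38°C
Mismatches (positions where the bases are not complementary): 2 (at positions 7, 10)
Effective Tm = 38 − 2×6 = 38 − 12 = 26°C

26°C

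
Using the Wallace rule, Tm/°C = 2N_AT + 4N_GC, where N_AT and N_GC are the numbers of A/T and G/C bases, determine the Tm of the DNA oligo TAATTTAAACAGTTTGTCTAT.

Scanning the sequence gives T=10, A=7, G=2, C=2.
AT pairs contribute 17, GC pairs contribute 4.
Tm = 4·4 + 2·17 = 16 + 34 = 50°C

50°C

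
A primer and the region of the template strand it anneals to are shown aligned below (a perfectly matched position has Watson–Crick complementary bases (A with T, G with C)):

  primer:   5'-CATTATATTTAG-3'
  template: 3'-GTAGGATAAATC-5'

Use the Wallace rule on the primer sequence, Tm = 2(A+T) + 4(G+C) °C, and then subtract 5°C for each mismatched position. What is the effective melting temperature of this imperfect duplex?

18°C

Primer base counts: A=4, T=6, G=1, C=1 → A+T=10, G+C=2
Perfect-match Tm = 2(10) + 4(2) = 20 + 8 = 28°C
Mismatches (positions where the bases are not complementary): 2 (at positions 4, 5)
Effective Tm = 28 − 2×5 = 28 − 10 = 18°C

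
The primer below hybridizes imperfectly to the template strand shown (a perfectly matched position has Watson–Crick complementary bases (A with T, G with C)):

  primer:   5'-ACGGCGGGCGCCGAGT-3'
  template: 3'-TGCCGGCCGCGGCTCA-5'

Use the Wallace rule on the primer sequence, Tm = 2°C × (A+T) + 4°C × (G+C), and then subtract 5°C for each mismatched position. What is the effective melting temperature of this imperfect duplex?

53°C

Primer base counts: A=2, T=1, G=8, C=5 → A+T=3, G+C=13
Perfect-match Tm = 2(3) + 4(13) = 6 + 52 = 58°C
Mismatches (positions where the bases are not complementary): 1 (at position 6)
Effective Tm = 58 − 1×5 = 58 − 5 = 53°C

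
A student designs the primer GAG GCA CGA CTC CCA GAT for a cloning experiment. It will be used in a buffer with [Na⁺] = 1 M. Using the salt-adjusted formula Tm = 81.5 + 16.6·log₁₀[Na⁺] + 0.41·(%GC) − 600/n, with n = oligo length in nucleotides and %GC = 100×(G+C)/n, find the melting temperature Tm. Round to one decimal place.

73.2°C

Length n = 18. T=2, G=5, A=5, C=6
G+C = 11, so %GC = 11/18 × 100 = 61.111%
Salt term: 16.6 × (0) = 0
GC term: 0.41 × 61.111 = 25.056; length term: −600/18 = −33.333
Tm = 81.5 + (0) + 25.056 − 33.333 = 73.223 → 73.2°C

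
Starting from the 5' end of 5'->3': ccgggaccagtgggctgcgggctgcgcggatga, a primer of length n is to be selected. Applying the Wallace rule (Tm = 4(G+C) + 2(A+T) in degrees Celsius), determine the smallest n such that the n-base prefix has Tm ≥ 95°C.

First 26 bases: CCGGGACCAGTGGGCTGCGGGCTGCG → Tm = 94°C (< 95°C)
First 27 bases: CCGGGACCAGTGGGCTGCGGGCTGCGC → Tm = 98°C (≥ 95°C)
Since every base adds ≥2°C, Tm only increases with n, so the threshold is first crossed at n = 27.

n = 27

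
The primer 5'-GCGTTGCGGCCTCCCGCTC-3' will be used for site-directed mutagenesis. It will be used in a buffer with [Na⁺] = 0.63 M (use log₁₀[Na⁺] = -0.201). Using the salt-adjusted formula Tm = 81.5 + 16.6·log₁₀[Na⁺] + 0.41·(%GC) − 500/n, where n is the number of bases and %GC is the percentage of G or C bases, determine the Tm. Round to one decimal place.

Length n = 19. Counting bases: T=4, C=9, A=0, G=6
G+C = 15, so %GC = 15/19 × 100 = 78.947%
Salt term: 16.6 × (-0.201) = -3.337
GC term: 0.41 × 78.947 = 32.368; length term: −500/19 = −26.316
Tm = 81.5 + (-3.337) + 32.368 − 26.316 = 84.215 → 84.2°C

84.2°C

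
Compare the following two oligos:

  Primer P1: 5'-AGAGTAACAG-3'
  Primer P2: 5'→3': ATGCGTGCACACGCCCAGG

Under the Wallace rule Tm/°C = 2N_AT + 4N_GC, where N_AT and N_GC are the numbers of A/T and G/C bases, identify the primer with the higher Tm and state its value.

Primer P2, 64°C

Primer P1: A+T=6, G+C=4 → Tm = 2(6)+4(4) = 28°C
Primer P2: A+T=6, G+C=13 → Tm = 2(6)+4(13) = 64°C
28°C vs 64°C → primer P2 is higher.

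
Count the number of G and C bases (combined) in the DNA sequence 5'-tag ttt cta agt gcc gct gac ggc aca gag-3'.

Scanning the sequence gives T=7, A=7, G=9, C=7.
G+C = 9 + 7 = 16

16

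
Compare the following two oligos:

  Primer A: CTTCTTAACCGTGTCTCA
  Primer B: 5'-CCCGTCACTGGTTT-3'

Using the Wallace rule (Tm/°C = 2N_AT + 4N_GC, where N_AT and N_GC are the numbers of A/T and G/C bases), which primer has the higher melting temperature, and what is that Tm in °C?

Primer A, 52°C

Primer A: A+T=10, G+C=8 → Tm = 2(10)+4(8) = 52°C
Primer B: A+T=6, G+C=8 → Tm = 2(6)+4(8) = 44°C
52°C vs 44°C → primer A is higher.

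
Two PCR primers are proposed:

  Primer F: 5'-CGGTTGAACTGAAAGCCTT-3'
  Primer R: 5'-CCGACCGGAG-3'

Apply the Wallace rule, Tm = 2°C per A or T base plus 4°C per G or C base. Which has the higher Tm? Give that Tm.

Primer F, 56°C

Primer F: A+T=10, G+C=9 → Tm = 2(10)+4(9) = 56°C
Primer R: A+T=2, G+C=8 → Tm = 2(2)+4(8) = 36°C
56°C vs 36°C → primer F is higher.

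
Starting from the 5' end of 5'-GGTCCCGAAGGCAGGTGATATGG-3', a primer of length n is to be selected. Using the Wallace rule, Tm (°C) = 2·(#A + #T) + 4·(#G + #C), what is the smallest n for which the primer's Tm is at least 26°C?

First 6 bases: GGTCCC → Tm = 22°C (< 26°C)
First 7 bases: GGTCCCG → Tm = 26°C (≥ 26°C)
Since every base adds ≥2°C, Tm only increases with n, so the threshold is first crossed at n = 7.

n = 7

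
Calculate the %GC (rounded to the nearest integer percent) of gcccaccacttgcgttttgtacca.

54%

T=7, C=9, G=4, A=4
G+C = 4 + 9 = 13 out of 24 bases
%GC = 13/24 × 100 = 54.17% ≈ 54%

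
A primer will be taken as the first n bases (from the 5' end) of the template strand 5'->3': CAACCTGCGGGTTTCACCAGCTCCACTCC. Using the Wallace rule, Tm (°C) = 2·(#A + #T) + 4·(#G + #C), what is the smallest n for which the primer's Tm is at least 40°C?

n = 12

First 11 bases: CAACCTGCGGG → Tm = 38°C (< 40°C)
First 12 bases: CAACCTGCGGGT → Tm = 40°C (≥ 40°C)
Since every base adds ≥2°C, Tm only increases with n, so the threshold is first crossed at n = 12.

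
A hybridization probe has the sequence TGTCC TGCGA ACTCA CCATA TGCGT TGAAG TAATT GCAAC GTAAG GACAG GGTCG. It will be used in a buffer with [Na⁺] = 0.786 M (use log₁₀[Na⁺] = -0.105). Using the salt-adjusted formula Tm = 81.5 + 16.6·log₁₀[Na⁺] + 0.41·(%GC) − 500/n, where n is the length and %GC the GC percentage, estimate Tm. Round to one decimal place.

Length n = 55. G=15, T=13, C=12, A=15
G+C = 27, so %GC = 27/55 × 100 = 49.091%
Salt term: 16.6 × (-0.105) = -1.743
GC term: 0.41 × 49.091 = 20.127; length term: −500/55 = −9.091
Tm = 81.5 + (-1.743) + 20.127 − 9.091 = 90.793 → 90.8°C

90.8°C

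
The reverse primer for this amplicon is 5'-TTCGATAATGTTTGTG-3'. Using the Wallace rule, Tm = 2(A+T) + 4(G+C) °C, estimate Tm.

42°C

Base counts: T=8, C=1, A=3, G=4
So N_AT = 11 and N_GC = 5.
Tm = 4·5 + 2·11 = 20 + 22 = 42°C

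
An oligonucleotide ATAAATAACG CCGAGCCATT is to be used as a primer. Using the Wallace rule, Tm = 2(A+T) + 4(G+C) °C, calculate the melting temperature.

56°C

Scanning the sequence gives A=8, T=4, G=3, C=5.
AT pairs contribute 12, GC pairs contribute 8.
Tm = 4·8 + 2·12 = 32 + 24 = 56°C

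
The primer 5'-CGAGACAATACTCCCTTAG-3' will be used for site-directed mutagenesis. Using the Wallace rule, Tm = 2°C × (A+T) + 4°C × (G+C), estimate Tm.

56°C

Counting bases: G=3, C=6, T=4, A=6
A+T = 10, G+C = 9
Tm = 4·9 + 2·10 = 36 + 20 = 56°C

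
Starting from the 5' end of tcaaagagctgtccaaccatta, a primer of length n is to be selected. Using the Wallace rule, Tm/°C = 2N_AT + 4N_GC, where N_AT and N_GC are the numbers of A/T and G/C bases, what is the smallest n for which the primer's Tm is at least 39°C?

First 13 bases: TCAAAGAGCTGTC → Tm = 38°C (< 39°C)
First 14 bases: TCAAAGAGCTGTCC → Tm = 42°C (≥ 39°C)
Each additional base adds 2°C (A/T) or 4°C (G/C), so Tm is non-decreasing in n; n = 14 is the first length to reach 39°C.

n = 14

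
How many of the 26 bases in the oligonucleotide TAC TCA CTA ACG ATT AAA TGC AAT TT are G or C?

A=10, C=5, G=2, T=9
Total G or C: 2 + 5 = 7

7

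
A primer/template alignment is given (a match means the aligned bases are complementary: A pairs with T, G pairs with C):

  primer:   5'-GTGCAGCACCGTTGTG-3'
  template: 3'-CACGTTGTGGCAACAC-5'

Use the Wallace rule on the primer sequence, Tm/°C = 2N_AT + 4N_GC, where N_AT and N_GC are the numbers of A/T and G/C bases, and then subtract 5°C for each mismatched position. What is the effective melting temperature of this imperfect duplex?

47°C

Primer base counts: A=2, T=4, G=6, C=4 → A+T=6, G+C=10
Perfect-match Tm = 2(6) + 4(10) = 12 + 40 = 52°C
Mismatches (positions where the bases are not complementary): 1 (at position 6)
Effective Tm = 52 − 1×5 = 52 − 5 = 47°C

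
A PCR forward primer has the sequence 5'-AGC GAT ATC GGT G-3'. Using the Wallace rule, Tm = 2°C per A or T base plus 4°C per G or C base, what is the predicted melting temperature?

Base counts: T=3, C=2, A=3, G=5
So N_AT = 6 and N_GC = 7.
Tm = 2×6 + 4×7 = 40°C

40°C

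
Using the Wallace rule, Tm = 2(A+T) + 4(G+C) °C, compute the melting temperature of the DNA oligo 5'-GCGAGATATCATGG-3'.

42°C

Base counts: G=5, C=2, T=3, A=4
AT pairs contribute 7, GC pairs contribute 7.
Tm = 2×7 + 4×7 = 42°C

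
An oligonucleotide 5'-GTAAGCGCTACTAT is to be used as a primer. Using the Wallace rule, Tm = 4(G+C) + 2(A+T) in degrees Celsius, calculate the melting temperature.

G=3, C=3, T=4, A=4
So N_AT = 8 and N_GC = 6.
Tm = 2(8) + 4(6) = 16 + 24 = 40°C

40°C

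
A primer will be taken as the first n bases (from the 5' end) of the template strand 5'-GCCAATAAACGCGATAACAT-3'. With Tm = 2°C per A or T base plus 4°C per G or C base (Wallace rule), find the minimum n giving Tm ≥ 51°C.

n = 18

First 17 bases: GCCAATAAACGCGATAA → Tm = 48°C (< 51°C)
First 18 bases: GCCAATAAACGCGATAAC → Tm = 52°C (≥ 51°C)
Each additional base adds 2°C (A/T) or 4°C (G/C), so Tm is non-decreasing in n; n = 18 is the first length to reach 51°C.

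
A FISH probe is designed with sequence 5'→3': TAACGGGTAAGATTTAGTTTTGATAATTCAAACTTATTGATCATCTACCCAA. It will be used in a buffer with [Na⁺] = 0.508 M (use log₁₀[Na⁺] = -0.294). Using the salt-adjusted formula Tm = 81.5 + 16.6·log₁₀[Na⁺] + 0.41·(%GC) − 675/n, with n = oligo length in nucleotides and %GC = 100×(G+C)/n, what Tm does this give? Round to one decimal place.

75.5°C

Length n = 52. Scanning the sequence gives A=18, G=7, T=19, C=8.
G+C = 15, so %GC = 15/52 × 100 = 28.846%
Salt term: 16.6 × (-0.294) = -4.88
GC term: 0.41 × 28.846 = 11.827; length term: −675/52 = −12.981
Tm = 81.5 + (-4.88) + 11.827 − 12.981 = 75.466 → 75.5°C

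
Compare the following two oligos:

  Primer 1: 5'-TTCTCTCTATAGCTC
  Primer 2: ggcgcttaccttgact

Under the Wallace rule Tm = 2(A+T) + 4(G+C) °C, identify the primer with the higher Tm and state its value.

Primer 2, 50°C

Primer 1: A+T=9, G+C=6 → Tm = 2(9)+4(6) = 42°C
Primer 2: A+T=7, G+C=9 → Tm = 2(7)+4(9) = 50°C
42°C vs 50°C → primer 2 is higher.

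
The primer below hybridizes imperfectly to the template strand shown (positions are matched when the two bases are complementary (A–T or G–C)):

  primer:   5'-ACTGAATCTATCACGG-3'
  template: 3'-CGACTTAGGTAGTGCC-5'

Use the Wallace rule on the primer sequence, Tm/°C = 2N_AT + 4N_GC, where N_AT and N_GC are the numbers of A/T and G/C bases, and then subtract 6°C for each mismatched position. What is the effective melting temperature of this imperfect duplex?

Primer base counts: A=5, T=4, G=3, C=4 → A+T=9, G+C=7
Perfect-match Tm = 2(9) + 4(7) = 18 + 28 = 46°C
Mismatches (positions where the bases are not complementary): 2 (at positions 1, 9)
Effective Tm = 46 − 2×6 = 46 − 12 = 34°C

34°C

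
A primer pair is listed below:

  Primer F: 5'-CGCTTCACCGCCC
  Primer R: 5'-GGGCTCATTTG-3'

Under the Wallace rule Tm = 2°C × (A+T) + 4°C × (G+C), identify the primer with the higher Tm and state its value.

Primer F, 46°C

Primer F: A+T=3, G+C=10 → Tm = 2(3)+4(10) = 46°C
Primer R: A+T=5, G+C=6 → Tm = 2(5)+4(6) = 34°C
46°C vs 34°C → primer F is higher.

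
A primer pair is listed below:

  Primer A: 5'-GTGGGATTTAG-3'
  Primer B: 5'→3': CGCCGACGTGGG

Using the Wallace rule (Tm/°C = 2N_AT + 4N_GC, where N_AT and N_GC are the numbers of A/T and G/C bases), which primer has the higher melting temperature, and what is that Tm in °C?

Primer A: A+T=6, G+C=5 → Tm = 2(6)+4(5) = 32°C
Primer B: A+T=2, G+C=10 → Tm = 2(2)+4(10) = 44°C
32°C vs 44°C → primer B is higher.

Primer B, 44°C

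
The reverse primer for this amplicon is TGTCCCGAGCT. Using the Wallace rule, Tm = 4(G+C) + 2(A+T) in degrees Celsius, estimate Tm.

36°C

Counting bases: T=3, A=1, C=4, G=3
A+T = 4, G+C = 7
Tm = 2(4) + 4(7) = 8 + 28 = 36°C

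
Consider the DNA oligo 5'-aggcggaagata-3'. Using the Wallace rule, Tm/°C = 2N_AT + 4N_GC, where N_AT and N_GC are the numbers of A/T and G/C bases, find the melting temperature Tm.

Scanning the sequence gives C=1, A=5, T=1, G=5.
So N_AT = 6 and N_GC = 6.
Tm = 2(6) + 4(6) = 12 + 24 = 36°C

36°C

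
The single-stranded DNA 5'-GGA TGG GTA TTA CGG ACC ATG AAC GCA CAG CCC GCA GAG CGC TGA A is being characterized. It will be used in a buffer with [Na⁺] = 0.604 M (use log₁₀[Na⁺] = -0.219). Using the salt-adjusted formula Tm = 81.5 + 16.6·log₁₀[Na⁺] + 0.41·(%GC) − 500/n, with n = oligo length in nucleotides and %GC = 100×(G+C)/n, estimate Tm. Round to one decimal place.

Length n = 46. Scanning the sequence gives C=12, T=6, G=15, A=13.
G+C = 27, so %GC = 27/46 × 100 = 58.696%
Salt term: 16.6 × (-0.219) = -3.635
GC term: 0.41 × 58.696 = 24.065; length term: −500/46 = −10.87
Tm = 81.5 + (-3.635) + 24.065 − 10.87 = 91.06 → 91.1°C

91.1°C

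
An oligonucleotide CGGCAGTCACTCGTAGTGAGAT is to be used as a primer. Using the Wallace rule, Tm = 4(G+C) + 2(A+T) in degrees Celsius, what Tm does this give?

Base counts: A=5, G=7, C=5, T=5
A+T = 10, G+C = 12
Tm = 2(10) + 4(12) = 20 + 48 = 68°C

68°C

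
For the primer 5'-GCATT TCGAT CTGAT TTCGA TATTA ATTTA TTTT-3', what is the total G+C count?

8

Counting bases: C=4, A=8, T=18, G=4
G+C = 4 + 4 = 8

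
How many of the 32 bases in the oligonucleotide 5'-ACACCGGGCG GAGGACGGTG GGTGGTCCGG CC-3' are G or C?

Counting bases: T=3, G=16, A=4, C=9
G+C = 16 + 9 = 25

25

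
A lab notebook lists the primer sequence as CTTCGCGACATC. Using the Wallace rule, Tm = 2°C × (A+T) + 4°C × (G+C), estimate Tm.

38°C

Scanning the sequence gives G=2, C=5, T=3, A=2.
So N_AT = 5 and N_GC = 7.
Tm = 2(5) + 4(7) = 10 + 28 = 38°C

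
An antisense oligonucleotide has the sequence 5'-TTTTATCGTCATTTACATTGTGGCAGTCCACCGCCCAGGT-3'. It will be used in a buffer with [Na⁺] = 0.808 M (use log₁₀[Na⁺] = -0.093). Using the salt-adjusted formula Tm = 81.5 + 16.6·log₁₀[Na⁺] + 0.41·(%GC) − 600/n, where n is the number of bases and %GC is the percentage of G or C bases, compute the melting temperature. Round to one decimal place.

Length n = 40. Base counts: A=7, C=11, T=14, G=8
G+C = 19, so %GC = 19/40 × 100 = 47.5%
Salt term: 16.6 × (-0.093) = -1.544
GC term: 0.41 × 47.5 = 19.475; length term: −600/40 = −15
Tm = 81.5 + (-1.544) + 19.475 − 15 = 84.431 → 84.4°C

84.4°C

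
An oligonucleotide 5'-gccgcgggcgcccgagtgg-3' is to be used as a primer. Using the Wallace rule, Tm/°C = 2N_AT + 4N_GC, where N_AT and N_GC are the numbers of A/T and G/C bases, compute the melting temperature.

72°C

G=10, T=1, A=1, C=7
A+T = 2, G+C = 17
Tm = 4·17 + 2·2 = 68 + 4 = 72°C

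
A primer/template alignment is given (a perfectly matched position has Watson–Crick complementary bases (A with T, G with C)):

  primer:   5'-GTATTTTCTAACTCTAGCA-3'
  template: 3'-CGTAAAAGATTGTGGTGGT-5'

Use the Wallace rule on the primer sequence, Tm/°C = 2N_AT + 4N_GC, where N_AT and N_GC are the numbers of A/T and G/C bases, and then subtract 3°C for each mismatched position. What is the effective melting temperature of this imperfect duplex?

Primer base counts: A=5, T=8, G=2, C=4 → A+T=13, G+C=6
Perfect-match Tm = 2(13) + 4(6) = 26 + 24 = 50°C
Mismatches (positions where the bases are not complementary): 4 (at positions 2, 13, 15, 17)
Effective Tm = 50 − 4×3 = 50 − 12 = 38°C

38°C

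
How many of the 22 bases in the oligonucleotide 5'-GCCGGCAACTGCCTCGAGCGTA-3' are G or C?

15

Scanning the sequence gives A=4, G=7, T=3, C=8.
G+C = 7 + 8 = 15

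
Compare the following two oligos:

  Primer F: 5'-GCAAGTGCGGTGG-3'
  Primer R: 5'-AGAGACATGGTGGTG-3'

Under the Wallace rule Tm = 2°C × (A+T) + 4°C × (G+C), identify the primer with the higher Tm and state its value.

Primer F: A+T=4, G+C=9 → Tm = 2(4)+4(9) = 44°C
Primer R: A+T=7, G+C=8 → Tm = 2(7)+4(8) = 46°C
44°C vs 46°C → primer R is higher.

Primer R, 46°C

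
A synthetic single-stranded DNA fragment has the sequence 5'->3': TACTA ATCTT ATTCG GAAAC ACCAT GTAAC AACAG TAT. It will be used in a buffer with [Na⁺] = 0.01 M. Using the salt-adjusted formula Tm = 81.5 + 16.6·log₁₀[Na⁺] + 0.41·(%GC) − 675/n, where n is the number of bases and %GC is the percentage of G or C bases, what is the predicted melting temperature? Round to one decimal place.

43.5°C

Length n = 38. Base counts: C=8, G=4, A=15, T=11
G+C = 12, so %GC = 12/38 × 100 = 31.579%
Salt term: 16.6 × (-2) = -33.2
GC term: 0.41 × 31.579 = 12.947; length term: −675/38 = −17.763
Tm = 81.5 + (-33.2) + 12.947 − 17.763 = 43.484 → 43.5°C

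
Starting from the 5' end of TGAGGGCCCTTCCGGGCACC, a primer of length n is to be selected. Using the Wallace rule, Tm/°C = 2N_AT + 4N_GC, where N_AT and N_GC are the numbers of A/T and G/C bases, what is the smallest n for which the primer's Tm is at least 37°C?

First 11 bases: TGAGGGCCCTT → Tm = 36°C (< 37°C)
First 12 bases: TGAGGGCCCTTC → Tm = 40°C (≥ 37°C)
Each additional base adds 2°C (A/T) or 4°C (G/C), so Tm is non-decreasing in n; n = 12 is the first length to reach 37°C.

n = 12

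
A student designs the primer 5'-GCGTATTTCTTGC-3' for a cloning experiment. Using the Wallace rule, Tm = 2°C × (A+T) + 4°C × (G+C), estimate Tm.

38°C

Scanning the sequence gives C=3, G=3, T=6, A=1.
So N_AT = 7 and N_GC = 6.
Tm = 4·6 + 2·7 = 24 + 14 = 38°C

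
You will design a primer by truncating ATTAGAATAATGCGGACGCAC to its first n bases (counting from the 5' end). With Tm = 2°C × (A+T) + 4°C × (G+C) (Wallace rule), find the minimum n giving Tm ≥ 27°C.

n = 12

First 11 bases: ATTAGAATAAT → Tm = 24°C (< 27°C)
First 12 bases: ATTAGAATAATG → Tm = 28°C (≥ 27°C)
Since every base adds ≥2°C, Tm only increases with n, so the threshold is first crossed at n = 12.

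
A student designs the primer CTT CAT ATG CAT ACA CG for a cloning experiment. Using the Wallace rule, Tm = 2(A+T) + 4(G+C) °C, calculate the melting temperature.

Scanning the sequence gives G=2, T=5, C=5, A=5.
A+T = 10, G+C = 7
Tm = 2(10) + 4(7) = 20 + 28 = 48°C

48°C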